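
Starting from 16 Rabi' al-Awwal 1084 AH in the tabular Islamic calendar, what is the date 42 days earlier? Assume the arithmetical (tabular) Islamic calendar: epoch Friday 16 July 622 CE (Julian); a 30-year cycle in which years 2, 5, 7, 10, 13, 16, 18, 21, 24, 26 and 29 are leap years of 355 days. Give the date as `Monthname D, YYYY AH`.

Counting 42 days back from JDN 2332293 reaches JDN 2332251, which is Safar 3, 1084 AH.

Safar 3, 1084 AH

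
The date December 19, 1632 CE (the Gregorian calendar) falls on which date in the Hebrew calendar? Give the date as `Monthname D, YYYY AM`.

Both dates share Julian Day Number 2317489; in the Hebrew calendar that is 6 Tevet 5393 AM.

Tevet 6, 5393 AM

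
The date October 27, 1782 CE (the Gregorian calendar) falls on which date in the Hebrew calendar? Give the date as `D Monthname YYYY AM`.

Julian Day Number of the source date = 2372222.
Converting JDN 2372222 to the Hebrew calendar gives 19 Cheshvan 5543 AM.

19 Cheshvan 5543 AM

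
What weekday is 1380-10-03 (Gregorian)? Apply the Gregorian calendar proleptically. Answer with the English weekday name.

Tuesday

Since JDN mod 7 = 1 (0 = Monday), the day is Tuesday.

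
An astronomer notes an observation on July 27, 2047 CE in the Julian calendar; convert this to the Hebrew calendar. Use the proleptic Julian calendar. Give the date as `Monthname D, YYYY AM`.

Av 17, 5807 AM

The source date corresponds to 9 August 2047 in the Gregorian calendar (JDN 2468932).
That day falls on 17 Av 5807 AM in the Hebrew calendar.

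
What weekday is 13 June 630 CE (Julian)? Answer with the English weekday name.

This is JDN 1951329 (16 June 630 Gregorian).
JDN 1951329 mod 7 = 2, and JDN 0 was a Monday, so this is a Wednesday.

Wednesday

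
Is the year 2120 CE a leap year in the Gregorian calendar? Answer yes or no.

yes

2120 is divisible by 4 and not by 100, so it is a leap year.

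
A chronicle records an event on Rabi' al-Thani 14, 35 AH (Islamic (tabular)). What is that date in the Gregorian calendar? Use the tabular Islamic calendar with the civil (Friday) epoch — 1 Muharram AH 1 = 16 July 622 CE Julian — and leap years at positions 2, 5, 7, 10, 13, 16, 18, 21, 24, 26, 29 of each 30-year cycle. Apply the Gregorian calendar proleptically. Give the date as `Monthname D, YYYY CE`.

Julian Day Number of the source date = 1960590.
Converting JDN 1960590 to the Gregorian calendar gives 24 October 655 CE.

October 24, 655 CE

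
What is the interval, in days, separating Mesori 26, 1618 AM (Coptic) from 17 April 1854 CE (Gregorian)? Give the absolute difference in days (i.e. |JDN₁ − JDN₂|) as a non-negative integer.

17668

JDN of the first date = 2415994.
JDN of the second date = 2398326.
|2398326 − 2415994| = 17668.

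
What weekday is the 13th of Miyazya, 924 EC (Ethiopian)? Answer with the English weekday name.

In the proleptic Gregorian calendar this is 13 April 932 (JDN 2061569).
2061569 ≡ 6 (mod 7); counting from Monday = 0 gives Sunday.

Sunday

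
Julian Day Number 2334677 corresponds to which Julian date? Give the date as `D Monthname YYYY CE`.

JDN 2334677 is 10 January 1680 in the Gregorian calendar.
In the Julian calendar that day is 31 December 1679 CE.

31 December 1679 CE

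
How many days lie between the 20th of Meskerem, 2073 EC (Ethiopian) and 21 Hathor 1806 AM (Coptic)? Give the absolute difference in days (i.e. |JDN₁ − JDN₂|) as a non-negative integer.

First date → JDN 2481038; second date → JDN 2484386.
The interval is |2481038 − 2484386| = 3348 days.

3348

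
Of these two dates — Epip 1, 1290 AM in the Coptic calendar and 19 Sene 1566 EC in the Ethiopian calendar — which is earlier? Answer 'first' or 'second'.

The two dates have Julian Day Numbers 2296137 and 2296125 respectively.
Since 2296125 < 2296137, the second date comes first.

second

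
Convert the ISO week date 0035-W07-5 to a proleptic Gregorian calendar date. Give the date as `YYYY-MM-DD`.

0035-02-16

ISO week 1 of 35 is the week containing the first Thursday of 35.
Week 7, day 5 (Friday) lands on 0035-02-16.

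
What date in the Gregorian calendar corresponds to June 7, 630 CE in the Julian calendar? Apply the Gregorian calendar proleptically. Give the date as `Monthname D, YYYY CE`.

June 10, 630 CE

For dates in this range the Gregorian date is 3 days ahead of the Julian.
7 June 630 Julian + 3 days → 10 June 630 Gregorian.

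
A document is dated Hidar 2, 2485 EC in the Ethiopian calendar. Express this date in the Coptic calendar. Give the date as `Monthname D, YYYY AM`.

Hathor 2, 2209 AM

Julian Day Number of the source date = 2631563.
Converting JDN 2631563 to the Coptic calendar gives 2 Hathor 2209 AM.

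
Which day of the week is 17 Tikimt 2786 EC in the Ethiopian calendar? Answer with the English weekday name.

This is JDN 2741488 (2 November 2793 Gregorian).
JDN 2741488 mod 7 = 1, and JDN 0 was a Monday, so this is a Tuesday.

Tuesday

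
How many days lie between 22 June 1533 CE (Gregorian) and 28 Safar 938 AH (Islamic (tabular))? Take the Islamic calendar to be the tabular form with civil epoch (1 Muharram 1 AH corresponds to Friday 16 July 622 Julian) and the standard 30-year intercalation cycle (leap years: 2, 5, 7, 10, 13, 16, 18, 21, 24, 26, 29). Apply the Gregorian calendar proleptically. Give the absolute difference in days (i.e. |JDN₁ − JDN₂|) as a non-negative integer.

610

First date → JDN 2281149; second date → JDN 2280539.
The interval is |2281149 − 2280539| = 610 days.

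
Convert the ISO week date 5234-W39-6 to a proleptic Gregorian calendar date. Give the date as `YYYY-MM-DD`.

5234-09-30

ISO week 1 of 5234 is the week containing the first Thursday of 5234.
Week 39, day 6 (Saturday) lands on 5234-09-30.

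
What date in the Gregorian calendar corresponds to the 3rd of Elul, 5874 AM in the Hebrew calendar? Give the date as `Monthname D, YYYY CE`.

Both dates share Julian Day Number 2493429; in the Gregorian calendar that is 4 September 2114 CE.

September 4, 2114 CE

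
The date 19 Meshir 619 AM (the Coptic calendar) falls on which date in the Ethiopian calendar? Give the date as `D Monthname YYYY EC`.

19 Yekatit 895 EC

Julian Day Number of the source date = 2050922.
Converting JDN 2050922 to the Ethiopian calendar gives 19 Yekatit 895 EC.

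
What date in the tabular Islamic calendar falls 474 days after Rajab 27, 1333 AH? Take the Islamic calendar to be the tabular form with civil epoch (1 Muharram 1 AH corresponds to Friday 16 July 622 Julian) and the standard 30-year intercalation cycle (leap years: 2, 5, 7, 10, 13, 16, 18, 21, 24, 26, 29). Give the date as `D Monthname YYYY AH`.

28 Dhu al-Qa'dah 1334 AH

Counting 474 days forward from JDN 2420659 reaches JDN 2421133, which is 28 Dhu al-Qa'dah 1334 AH.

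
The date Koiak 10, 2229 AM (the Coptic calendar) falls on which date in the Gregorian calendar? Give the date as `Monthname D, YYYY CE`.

December 23, 2512 CE

Julian Day Number of the source date = 2638906.
Converting JDN 2638906 to the Gregorian calendar gives 23 December 2512 CE.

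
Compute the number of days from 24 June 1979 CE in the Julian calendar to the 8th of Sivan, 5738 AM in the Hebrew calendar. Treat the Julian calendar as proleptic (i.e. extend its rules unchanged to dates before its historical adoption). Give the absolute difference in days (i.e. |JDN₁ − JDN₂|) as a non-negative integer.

JDN of the first date = 2444062.
JDN of the second date = 2443673.
|2443673 − 2444062| = 389.

389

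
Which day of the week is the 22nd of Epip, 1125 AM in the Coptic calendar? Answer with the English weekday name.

Tuesday

Equivalently 25 July 1409 Gregorian, JDN 2235892.
JDN 2235892 mod 7 = 1, and JDN 0 was a Monday, so this is a Tuesday.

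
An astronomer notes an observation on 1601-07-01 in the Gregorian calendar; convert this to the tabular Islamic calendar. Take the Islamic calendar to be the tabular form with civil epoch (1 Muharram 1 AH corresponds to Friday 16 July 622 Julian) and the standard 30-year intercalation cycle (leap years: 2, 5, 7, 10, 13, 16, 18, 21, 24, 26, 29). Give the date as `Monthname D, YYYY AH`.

Both dates share Julian Day Number 2305995; in the tabular Islamic calendar that is 29 Dhu al-Hijjah 1009 AH.

Dhu al-Hijjah 29, 1009 AH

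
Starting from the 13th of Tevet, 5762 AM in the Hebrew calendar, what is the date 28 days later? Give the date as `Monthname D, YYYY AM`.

Shevat 12, 5762 AM

Counting 28 days forward from JDN 2452272 reaches JDN 2452300, which is Shevat 12, 5762 AM.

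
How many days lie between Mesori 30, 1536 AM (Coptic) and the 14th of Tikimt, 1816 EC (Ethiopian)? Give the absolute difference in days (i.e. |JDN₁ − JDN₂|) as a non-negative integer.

First date → JDN 2386048; second date → JDN 2387193.
The interval is |2386048 − 2387193| = 1145 days.

1145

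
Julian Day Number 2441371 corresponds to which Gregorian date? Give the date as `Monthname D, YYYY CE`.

Counting from JDN 2299161 = 15 Oct 1582 gives an offset of 142210 days.

February 23, 1972 CE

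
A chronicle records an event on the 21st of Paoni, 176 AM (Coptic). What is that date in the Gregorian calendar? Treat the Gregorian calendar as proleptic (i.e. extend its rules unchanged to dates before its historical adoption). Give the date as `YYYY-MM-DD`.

Both dates share Julian Day Number 1889239; in the Gregorian calendar that is 16 June 460 CE.

0460-06-16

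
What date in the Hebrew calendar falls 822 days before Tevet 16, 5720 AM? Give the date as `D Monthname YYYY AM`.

21 Tishrei 5718 AM

The starting date is JDN 2436950; 2436950 − 822 = 2436128.
JDN 2436128 corresponds to 21 Tishrei 5718 AM.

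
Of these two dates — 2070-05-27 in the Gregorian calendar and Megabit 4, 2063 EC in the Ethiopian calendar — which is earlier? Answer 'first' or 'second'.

first

The two dates have Julian Day Numbers 2477259 and 2477549 respectively.
Since 2477259 < 2477549, the first date comes first.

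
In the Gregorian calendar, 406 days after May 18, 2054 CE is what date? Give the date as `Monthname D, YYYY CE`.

Counting 406 days forward from JDN 2471406 reaches JDN 2471812, which is June 28, 2055 CE.

June 28, 2055 CE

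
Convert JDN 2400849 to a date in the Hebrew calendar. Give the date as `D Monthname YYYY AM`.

JDN 2400849 is 14 March 1861 in the Gregorian calendar.
In the Hebrew calendar that day is 3 Nisan 5621 AM.

3 Nisan 5621 AM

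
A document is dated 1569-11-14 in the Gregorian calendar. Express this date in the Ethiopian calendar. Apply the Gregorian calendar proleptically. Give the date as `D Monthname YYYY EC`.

8 Hidar 1562 EC

Both dates share Julian Day Number 2294443; in the Ethiopian calendar that is 8 Hidar 1562 EC.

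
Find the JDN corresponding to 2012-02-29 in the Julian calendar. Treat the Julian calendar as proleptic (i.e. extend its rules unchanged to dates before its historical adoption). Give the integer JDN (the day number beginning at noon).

2456000

In the Gregorian calendar the same day is 13 March 2012.
JDN 2451545 is 1 January 2000 CE (Gregorian); the target day is +4455 days from there, so JDN = 2456000.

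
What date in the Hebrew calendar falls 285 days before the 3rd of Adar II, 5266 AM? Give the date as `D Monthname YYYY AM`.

15 Sivan 5265 AM

The starting date is JDN 2271182; 2271182 − 285 = 2270897.
JDN 2270897 corresponds to 15 Sivan 5265 AM.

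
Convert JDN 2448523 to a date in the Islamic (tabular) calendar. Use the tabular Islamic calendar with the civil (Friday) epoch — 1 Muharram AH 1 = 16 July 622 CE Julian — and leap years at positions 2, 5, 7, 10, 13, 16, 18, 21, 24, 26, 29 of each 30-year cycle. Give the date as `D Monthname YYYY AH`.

JDN 2448523 is 23 September 1991 in the Gregorian calendar.
In the tabular Islamic calendar that day is 14 Rabi' al-Awwal 1412 AH.

14 Rabi' al-Awwal 1412 AH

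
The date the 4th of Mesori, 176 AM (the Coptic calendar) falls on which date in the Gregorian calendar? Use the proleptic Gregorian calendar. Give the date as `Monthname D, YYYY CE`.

July 29, 460 CE

Both dates share Julian Day Number 1889282; in the Gregorian calendar that is 29 July 460 CE.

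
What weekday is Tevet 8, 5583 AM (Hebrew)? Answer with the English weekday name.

Equivalently 22 December 1822 Gregorian, JDN 2386887.
JDN 2386887 mod 7 = 6, and JDN 0 was a Monday, so this is a Sunday.

Sunday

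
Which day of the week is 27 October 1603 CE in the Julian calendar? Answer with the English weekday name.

This is JDN 2306853 (6 November 1603 Gregorian).
2306853 ≡ 3 (mod 7); counting from Monday = 0 gives Thursday.

Thursday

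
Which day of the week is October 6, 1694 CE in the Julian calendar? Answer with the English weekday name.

Saturday

Equivalently 16 October 1694 Gregorian, JDN 2340070.
Since JDN mod 7 = 5 (0 = Monday), the day is Saturday.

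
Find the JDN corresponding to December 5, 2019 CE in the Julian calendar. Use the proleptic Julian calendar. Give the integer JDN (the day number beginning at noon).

Equivalently 18 December 2019 (Gregorian).
JDN 2400001 is 17 November 1858 CE (Gregorian), MJD 0; the target day is +58835 days from there, so JDN = 2458836.

2458836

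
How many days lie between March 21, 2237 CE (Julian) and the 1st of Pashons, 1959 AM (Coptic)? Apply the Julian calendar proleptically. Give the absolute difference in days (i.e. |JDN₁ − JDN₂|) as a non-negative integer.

2227

JDN of the first date = 2538202.
JDN of the second date = 2540429.
|2540429 − 2538202| = 2227.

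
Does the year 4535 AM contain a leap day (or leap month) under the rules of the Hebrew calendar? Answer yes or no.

Hebrew year 4535 is year 13 of its 19-year Metonic cycle; leap years are at positions 3, 6, 8, 11, 14, 17, 19, so it is a common year (12 months).

no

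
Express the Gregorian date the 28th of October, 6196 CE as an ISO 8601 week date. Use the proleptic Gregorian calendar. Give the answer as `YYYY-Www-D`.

The weekday is Friday (ISO weekday 5).
That Friday belongs to ISO week 43 of ISO year 6196.

6196-W43-5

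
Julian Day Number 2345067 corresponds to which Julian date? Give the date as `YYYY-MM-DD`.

1708-06-11

The Gregorian equivalent of JDN 2345067 is 22 June 1708.
In the Julian calendar that day is 1708-06-11.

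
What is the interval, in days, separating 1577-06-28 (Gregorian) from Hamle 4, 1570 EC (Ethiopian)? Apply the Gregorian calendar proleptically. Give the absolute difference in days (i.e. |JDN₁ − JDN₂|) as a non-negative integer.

375

First date → JDN 2297226; second date → JDN 2297601.
The interval is |2297226 − 2297601| = 375 days.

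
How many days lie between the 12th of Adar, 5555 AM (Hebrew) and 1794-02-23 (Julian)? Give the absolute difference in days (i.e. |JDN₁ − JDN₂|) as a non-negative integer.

362

JDN of the first date = 2376732.
JDN of the second date = 2376370.
|2376370 − 2376732| = 362.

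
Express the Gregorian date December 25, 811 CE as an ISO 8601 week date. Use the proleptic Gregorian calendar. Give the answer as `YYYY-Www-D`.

0811-W51-7

The weekday is Sunday (ISO weekday 7).
That Sunday belongs to ISO week 51 of ISO year 811.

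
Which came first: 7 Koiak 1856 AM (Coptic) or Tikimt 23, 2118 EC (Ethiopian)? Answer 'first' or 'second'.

second

Converting both to JDN: 2502665 vs 2497507; the smaller is the second.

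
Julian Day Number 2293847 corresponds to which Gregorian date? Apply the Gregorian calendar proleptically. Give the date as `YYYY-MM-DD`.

1568-03-28

JDN 2451545 is 1 Jan 2000; 2293847 is −157698 days from there.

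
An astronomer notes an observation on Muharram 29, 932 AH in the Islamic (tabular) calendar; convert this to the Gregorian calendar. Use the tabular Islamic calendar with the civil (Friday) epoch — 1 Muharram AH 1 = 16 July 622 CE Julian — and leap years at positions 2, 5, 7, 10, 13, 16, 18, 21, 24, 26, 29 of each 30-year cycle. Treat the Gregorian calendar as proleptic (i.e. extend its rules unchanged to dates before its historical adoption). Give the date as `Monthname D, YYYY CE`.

November 25, 1525 CE

Both dates share Julian Day Number 2278383; in the Gregorian calendar that is 25 November 1525 CE.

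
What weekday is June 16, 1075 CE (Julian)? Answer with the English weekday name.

Tuesday

In the proleptic Gregorian calendar this is 22 June 1075 (JDN 2113868).
JDN 2113868 mod 7 = 1, and JDN 0 was a Monday, so this is a Tuesday.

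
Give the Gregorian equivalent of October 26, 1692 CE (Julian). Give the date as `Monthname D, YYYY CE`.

November 5, 1692 CE

For dates in this range the Gregorian date is 10 days ahead of the Julian.
26 October 1692 Julian + 10 days → 5 November 1692 Gregorian.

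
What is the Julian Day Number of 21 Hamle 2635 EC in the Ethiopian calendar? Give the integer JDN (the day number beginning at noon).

In the Gregorian calendar the same day is 2 August 2643.
JDN 2400001 is 17 November 1858 CE (Gregorian), MJD 0; the target day is +286608 days from there, so JDN = 2686609.

2686609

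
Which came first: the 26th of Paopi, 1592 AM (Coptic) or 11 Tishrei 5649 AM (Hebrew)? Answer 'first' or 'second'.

The two dates have Julian Day Numbers 2406198 and 2410897 respectively.
Since 2406198 < 2410897, the first date comes first.

first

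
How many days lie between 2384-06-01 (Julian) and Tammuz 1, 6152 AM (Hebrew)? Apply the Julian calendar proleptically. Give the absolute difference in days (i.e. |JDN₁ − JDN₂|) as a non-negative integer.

2928

First date → JDN 2591966; second date → JDN 2594894.
The interval is |2591966 − 2594894| = 2928 days.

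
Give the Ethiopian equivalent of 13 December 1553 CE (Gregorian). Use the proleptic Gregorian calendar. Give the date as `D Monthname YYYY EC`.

Julian Day Number of the source date = 2288628.
Converting JDN 2288628 to the Ethiopian calendar gives 7 Tahsas 1546 EC.

7 Tahsas 1546 EC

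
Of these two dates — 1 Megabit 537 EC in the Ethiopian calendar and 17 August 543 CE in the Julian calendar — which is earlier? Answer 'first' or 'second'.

Converting both to JDN: 1920175 vs 1919617; the smaller is the second.

second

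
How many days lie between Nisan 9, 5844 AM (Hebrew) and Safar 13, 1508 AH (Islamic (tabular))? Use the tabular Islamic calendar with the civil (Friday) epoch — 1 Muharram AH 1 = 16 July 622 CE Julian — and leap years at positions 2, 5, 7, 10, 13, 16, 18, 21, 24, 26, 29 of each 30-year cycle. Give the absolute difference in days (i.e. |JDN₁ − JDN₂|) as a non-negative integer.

183

First date → JDN 2482330; second date → JDN 2482513.
The interval is |2482330 − 2482513| = 183 days.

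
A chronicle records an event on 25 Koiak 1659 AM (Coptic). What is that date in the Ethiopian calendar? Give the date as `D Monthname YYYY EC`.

25 Tahsas 1935 EC

Both dates share Julian Day Number 2430728; in the Ethiopian calendar that is 25 Tahsas 1935 EC.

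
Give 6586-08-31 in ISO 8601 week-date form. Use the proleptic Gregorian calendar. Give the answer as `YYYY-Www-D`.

6586-W35-4

The weekday is Thursday (ISO weekday 4).
That Thursday belongs to ISO week 35 of ISO year 6586.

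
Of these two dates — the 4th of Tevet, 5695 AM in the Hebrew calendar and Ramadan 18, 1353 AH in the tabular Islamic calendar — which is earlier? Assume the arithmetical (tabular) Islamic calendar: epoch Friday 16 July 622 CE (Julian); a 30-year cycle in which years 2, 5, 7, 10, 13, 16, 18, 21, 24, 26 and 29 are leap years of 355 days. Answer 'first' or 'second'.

first

Converting both to JDN: 2427782 vs 2427797; the smaller is the first.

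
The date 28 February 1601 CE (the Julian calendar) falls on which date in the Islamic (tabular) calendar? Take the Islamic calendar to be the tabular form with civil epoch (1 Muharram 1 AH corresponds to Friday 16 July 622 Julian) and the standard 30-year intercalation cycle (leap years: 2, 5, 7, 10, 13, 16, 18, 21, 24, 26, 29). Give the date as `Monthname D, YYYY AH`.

The source date corresponds to 10 March 1601 in the Gregorian calendar (JDN 2305882).
That day falls on 5 Ramadan 1009 AH in the tabular Islamic calendar.

Ramadan 5, 1009 AH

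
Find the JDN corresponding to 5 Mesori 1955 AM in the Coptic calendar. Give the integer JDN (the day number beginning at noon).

2539062

In the Gregorian calendar the same day is 13 August 2239.
JDN 2400001 is 17 November 1858 CE (Gregorian), MJD 0; the target day is +139061 days from there, so JDN = 2539062.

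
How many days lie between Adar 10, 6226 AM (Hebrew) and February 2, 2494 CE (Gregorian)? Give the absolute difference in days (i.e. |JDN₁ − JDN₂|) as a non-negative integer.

JDN of the first date = 2621805.
JDN of the second date = 2632008.
|2632008 − 2621805| = 10203.

10203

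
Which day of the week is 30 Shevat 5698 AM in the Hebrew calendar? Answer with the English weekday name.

This is JDN 2428931 (1 February 1938 Gregorian).
JDN 2428931 mod 7 = 1, and JDN 0 was a Monday, so this is a Tuesday.

Tuesday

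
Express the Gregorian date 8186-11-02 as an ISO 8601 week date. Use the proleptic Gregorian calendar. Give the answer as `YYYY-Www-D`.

8186-W44-4

The weekday is Thursday (ISO weekday 4).
That Thursday belongs to ISO week 44 of ISO year 8186.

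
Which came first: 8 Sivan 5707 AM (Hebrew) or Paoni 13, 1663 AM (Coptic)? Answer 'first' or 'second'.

First date → JDN 2432333; second date → JDN 2432357.
JDN 2432333 < JDN 2432357, so the first date is earlier.

first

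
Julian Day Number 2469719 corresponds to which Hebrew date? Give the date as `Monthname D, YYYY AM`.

Tishrei 8, 5810 AM

The Gregorian equivalent of JDN 2469719 is 4 October 2049.
In the Hebrew calendar that day is Tishrei 8, 5810 AM.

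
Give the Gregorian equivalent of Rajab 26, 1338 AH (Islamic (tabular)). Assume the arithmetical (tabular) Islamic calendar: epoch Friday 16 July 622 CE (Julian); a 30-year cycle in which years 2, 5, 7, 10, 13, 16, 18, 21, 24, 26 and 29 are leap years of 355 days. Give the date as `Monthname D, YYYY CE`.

Julian Day Number of the source date = 2422430.
Converting JDN 2422430 to the Gregorian calendar gives 15 April 1920 CE.

April 15, 1920 CE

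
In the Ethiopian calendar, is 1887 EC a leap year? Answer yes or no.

1887 mod 4 = 3; in the Ethiopian calendar a year is leap when year mod 4 = 3, so it is a leap year.

yes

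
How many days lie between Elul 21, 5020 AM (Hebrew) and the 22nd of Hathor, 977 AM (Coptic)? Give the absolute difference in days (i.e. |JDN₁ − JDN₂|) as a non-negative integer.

81

JDN of the first date = 2181514.
JDN of the second date = 2181595.
|2181595 − 2181514| = 81.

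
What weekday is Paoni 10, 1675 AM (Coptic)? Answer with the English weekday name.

In the Gregorian calendar this is 17 June 1959 (JDN 2436737).
JDN 2436737 mod 7 = 2, and JDN 0 was a Monday, so this is a Wednesday.

Wednesday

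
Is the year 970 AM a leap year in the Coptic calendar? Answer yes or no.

970 mod 4 = 2; in the Coptic calendar a year is leap when year mod 4 = 3, so it is a common year.

no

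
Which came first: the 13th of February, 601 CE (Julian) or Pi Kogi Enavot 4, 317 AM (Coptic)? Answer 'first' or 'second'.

Converting both to JDN: 1940617 vs 1940812; the smaller is the first.

first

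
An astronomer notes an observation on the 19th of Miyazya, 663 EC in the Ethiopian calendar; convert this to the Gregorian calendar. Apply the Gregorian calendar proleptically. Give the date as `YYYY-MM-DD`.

0671-04-17

Julian Day Number of the source date = 1966244.
Converting JDN 1966244 to the Gregorian calendar gives 17 April 671 CE.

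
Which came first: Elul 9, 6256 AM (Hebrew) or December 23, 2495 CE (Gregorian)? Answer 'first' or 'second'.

second

First date → JDN 2632936; second date → JDN 2632697.
JDN 2632697 < JDN 2632936, so the second date is earlier.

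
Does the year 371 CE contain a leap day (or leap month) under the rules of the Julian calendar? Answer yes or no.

no

371 mod 4 = 3, so it is a common year in the Julian calendar.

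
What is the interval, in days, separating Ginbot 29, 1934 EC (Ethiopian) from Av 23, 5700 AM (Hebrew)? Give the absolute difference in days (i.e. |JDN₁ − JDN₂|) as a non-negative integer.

First date → JDN 2430517; second date → JDN 2429869.
The interval is |2430517 − 2429869| = 648 days.

648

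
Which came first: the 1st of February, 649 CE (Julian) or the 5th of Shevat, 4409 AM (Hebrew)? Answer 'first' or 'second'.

First date → JDN 1958137; second date → JDN 1958128.
JDN 1958128 < JDN 1958137, so the second date is earlier.

second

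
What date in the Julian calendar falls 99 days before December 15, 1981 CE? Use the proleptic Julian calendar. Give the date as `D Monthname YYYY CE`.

7 September 1981 CE

JDN of December 15, 1981 CE = 2444967.
2444967 − 99 = 2444868.
JDN 2444868 in the Julian calendar is 7 September 1981 CE.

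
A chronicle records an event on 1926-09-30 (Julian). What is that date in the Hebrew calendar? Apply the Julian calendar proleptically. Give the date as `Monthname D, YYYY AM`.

Both dates share Julian Day Number 2424802; in the Hebrew calendar that is 5 Cheshvan 5687 AM.

Cheshvan 5, 5687 AM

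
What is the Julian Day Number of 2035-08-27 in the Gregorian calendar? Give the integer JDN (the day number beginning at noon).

2464567

JDN 2299161 is 15 October 1582 CE (Gregorian); the target day is +165406 days from there, so JDN = 2464567.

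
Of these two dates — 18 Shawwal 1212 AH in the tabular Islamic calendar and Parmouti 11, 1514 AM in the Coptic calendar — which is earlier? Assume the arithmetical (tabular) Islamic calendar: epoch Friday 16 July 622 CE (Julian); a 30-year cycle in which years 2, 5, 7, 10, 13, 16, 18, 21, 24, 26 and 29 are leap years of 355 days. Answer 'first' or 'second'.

The two dates have Julian Day Numbers 2377861 and 2377873 respectively.
Since 2377861 < 2377873, the first date comes first.

first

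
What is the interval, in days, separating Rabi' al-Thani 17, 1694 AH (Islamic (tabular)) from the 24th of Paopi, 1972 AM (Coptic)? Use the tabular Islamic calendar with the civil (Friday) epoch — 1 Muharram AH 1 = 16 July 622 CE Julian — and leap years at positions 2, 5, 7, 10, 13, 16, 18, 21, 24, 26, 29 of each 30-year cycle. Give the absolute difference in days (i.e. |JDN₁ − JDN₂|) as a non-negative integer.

3497

First date → JDN 2548488; second date → JDN 2544991.
The interval is |2548488 − 2544991| = 3497 days.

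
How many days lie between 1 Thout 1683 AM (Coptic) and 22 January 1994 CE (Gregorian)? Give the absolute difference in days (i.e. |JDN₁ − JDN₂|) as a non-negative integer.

9995

JDN of the first date = 2439380.
JDN of the second date = 2449375.
|2449375 − 2439380| = 9995.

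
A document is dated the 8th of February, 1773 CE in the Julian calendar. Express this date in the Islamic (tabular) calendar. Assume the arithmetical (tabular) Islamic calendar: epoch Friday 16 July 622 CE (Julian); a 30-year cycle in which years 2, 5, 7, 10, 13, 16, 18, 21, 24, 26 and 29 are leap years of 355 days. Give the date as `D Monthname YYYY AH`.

Both dates share Julian Day Number 2368685; in the tabular Islamic calendar that is 27 Dhu al-Qa'dah 1186 AH.

27 Dhu al-Qa'dah 1186 AH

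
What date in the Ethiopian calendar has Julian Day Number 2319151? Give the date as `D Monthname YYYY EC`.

4 Hamle 1629 EC

The Gregorian equivalent of JDN 2319151 is 8 July 1637.
In the Ethiopian calendar that day is 4 Hamle 1629 EC.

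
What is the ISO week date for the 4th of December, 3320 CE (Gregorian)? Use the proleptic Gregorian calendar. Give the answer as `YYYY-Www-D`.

The weekday is Wednesday (ISO weekday 3).
That Wednesday belongs to ISO week 49 of ISO year 3320.

3320-W49-3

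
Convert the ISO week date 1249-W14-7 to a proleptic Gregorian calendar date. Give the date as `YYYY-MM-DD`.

ISO week 1 of 1249 is the week containing the first Thursday of 1249.
Week 14, day 7 (Sunday) lands on 1249-04-11.

1249-04-11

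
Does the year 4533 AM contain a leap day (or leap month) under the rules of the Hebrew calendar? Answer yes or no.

yes

Hebrew year 4533 is year 11 of its 19-year Metonic cycle; leap years are at positions 3, 6, 8, 11, 14, 17, 19, so it is a leap year (13 months).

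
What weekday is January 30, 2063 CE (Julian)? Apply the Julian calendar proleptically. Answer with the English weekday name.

Equivalently 12 February 2063 Gregorian, JDN 2474598.
Since JDN mod 7 = 0 (0 = Monday), the day is Monday.

Monday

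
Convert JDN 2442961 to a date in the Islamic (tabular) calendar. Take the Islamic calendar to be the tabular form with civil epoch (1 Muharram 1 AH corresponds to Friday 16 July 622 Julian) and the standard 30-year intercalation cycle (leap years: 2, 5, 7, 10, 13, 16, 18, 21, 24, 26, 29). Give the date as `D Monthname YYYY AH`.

The Gregorian equivalent of JDN 2442961 is 1 July 1976.
In the tabular Islamic calendar that day is 4 Rajab 1396 AH.

4 Rajab 1396 AH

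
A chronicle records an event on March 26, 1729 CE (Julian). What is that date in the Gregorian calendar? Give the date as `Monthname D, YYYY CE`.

The Julian–Gregorian offset here is 11 days (Julian trailing).
26 March 1729 Julian + 11 days → 6 April 1729 Gregorian.

April 6, 1729 CE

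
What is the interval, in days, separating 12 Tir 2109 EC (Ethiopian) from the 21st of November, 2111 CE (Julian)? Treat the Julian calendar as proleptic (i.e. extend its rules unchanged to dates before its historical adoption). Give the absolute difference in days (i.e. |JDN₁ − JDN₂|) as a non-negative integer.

1874

JDN of the first date = 2494299.
JDN of the second date = 2492425.
|2492425 − 2494299| = 1874.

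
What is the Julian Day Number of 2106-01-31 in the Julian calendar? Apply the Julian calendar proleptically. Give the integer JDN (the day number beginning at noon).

Equivalently 14 February 2106 (Gregorian).
JDN 2400001 is 17 November 1858 CE (Gregorian), MJD 0; the target day is +90304 days from there, so JDN = 2490305.

2490305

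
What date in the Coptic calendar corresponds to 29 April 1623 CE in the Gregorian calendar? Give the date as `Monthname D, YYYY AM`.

Parmouti 24, 1339 AM

Both dates share Julian Day Number 2313967; in the Coptic calendar that is 24 Parmouti 1339 AM.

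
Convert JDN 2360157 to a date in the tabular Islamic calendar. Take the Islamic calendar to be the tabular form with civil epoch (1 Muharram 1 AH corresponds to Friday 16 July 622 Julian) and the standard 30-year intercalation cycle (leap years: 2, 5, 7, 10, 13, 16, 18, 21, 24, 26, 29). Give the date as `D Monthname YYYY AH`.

The Gregorian equivalent of JDN 2360157 is 15 October 1749.
In the tabular Islamic calendar that day is 3 Dhu al-Qa'dah 1162 AH.

3 Dhu al-Qa'dah 1162 AH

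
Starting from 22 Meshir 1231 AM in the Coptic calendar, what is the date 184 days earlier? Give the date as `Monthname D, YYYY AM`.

Counting 184 days back from JDN 2274458 reaches JDN 2274274, which is Mesori 23, 1230 AM.

Mesori 23, 1230 AM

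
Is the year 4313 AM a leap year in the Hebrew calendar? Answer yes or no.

yes

Hebrew year 4313 is year 19 of its 19-year Metonic cycle; leap years are at positions 3, 6, 8, 11, 14, 17, 19, so it is a leap year (13 months).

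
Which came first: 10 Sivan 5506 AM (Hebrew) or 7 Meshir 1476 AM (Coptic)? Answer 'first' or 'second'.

First date → JDN 2358922; second date → JDN 2363930.
JDN 2358922 < JDN 2363930, so the first date is earlier.

first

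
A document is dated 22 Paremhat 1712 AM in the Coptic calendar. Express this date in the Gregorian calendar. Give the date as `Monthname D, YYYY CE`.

March 31, 1996 CE

Julian Day Number of the source date = 2450174.
Converting JDN 2450174 to the Gregorian calendar gives 31 March 1996 CE.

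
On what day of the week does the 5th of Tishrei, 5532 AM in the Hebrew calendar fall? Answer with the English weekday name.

This is JDN 2368160 (13 September 1771 Gregorian).
Since JDN mod 7 = 4 (0 = Monday), the day is Friday.

Friday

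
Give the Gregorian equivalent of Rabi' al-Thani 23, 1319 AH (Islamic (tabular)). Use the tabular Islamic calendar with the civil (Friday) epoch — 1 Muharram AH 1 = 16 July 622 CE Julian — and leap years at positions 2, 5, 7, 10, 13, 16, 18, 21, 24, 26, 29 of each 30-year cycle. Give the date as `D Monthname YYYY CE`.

9 August 1901 CE

Julian Day Number of the source date = 2415606.
Converting JDN 2415606 to the Gregorian calendar gives 9 August 1901 CE.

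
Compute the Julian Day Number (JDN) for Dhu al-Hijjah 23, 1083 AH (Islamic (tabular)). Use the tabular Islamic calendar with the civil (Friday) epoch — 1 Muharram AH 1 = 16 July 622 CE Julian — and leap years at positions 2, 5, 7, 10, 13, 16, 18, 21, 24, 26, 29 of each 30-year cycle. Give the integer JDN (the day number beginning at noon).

In the Gregorian calendar the same day is 11 April 1673.
JDN 2299161 is 15 October 1582 CE (Gregorian); the target day is +33051 days from there, so JDN = 2332212.

2332212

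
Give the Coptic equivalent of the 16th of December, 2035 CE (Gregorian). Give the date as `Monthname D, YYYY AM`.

Both dates share Julian Day Number 2464678; in the Coptic calendar that is 6 Koiak 1752 AM.

Koiak 6, 1752 AM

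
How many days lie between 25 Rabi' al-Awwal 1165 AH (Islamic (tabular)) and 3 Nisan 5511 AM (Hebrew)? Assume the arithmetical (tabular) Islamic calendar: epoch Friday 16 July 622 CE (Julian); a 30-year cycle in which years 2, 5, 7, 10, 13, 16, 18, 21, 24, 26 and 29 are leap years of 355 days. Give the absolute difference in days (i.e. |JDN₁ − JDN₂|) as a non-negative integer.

JDN of the first date = 2361006.
JDN of the second date = 2360687.
|2360687 − 2361006| = 319.

319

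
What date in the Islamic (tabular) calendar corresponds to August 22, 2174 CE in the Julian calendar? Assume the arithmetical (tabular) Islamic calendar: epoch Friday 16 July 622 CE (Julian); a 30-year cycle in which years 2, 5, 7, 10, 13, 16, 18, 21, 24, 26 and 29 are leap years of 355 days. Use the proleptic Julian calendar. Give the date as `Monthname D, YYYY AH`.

Shawwal 8, 1600 AH

Both dates share Julian Day Number 2515345; in the tabular Islamic calendar that is 8 Shawwal 1600 AH.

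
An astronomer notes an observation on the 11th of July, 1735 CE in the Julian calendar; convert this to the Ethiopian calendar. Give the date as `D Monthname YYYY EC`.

17 Hamle 1727 EC

Both dates share Julian Day Number 2354958; in the Ethiopian calendar that is 17 Hamle 1727 EC.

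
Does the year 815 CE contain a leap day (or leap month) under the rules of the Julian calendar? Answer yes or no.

no

815 mod 4 = 3, so it is a common year in the Julian calendar.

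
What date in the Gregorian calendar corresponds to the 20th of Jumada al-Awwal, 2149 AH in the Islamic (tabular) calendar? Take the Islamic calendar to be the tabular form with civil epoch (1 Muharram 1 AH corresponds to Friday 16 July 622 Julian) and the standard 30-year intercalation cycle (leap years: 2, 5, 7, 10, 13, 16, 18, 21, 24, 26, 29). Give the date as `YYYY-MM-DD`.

Julian Day Number of the source date = 2709757.
Converting JDN 2709757 to the Gregorian calendar gives 18 December 2706 CE.

2706-12-18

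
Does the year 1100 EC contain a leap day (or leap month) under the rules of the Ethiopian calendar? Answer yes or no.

no

1100 mod 4 = 0; in the Ethiopian calendar a year is leap when year mod 4 = 3, so it is a common year.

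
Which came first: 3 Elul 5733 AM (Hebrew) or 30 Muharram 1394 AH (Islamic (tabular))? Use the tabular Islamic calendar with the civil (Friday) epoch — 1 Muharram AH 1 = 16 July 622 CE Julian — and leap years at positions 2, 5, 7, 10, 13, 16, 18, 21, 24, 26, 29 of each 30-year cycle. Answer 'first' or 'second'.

first

Converting both to JDN: 2441926 vs 2442102; the smaller is the first.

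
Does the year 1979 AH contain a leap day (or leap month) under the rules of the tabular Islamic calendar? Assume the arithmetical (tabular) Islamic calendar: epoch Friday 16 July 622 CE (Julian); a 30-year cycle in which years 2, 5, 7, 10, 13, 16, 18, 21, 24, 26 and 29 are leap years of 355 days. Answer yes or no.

yes

Year 1979 AH is year 29 of its 30-year cycle; leap positions are 2, 5, 7, 10, 13, 16, 18, 21, 24, 26, 29, so it is a leap year (355 days).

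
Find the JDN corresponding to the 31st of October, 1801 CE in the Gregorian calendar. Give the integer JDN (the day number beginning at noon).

2379165

JDN 2451545 is 1 January 2000 CE (Gregorian); the target day is −72380 days from there, so JDN = 2379165.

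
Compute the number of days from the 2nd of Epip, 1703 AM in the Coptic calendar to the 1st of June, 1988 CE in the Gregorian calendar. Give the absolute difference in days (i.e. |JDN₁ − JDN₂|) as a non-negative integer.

First date → JDN 2446986; second date → JDN 2447314.
The interval is |2446986 − 2447314| = 328 days.

328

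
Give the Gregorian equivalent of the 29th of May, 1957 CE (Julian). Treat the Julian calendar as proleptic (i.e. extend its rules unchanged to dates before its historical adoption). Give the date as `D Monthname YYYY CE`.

11 June 1957 CE

The Julian–Gregorian offset here is 13 days (Julian trailing).
29 May 1957 Julian + 13 days → 11 June 1957 Gregorian.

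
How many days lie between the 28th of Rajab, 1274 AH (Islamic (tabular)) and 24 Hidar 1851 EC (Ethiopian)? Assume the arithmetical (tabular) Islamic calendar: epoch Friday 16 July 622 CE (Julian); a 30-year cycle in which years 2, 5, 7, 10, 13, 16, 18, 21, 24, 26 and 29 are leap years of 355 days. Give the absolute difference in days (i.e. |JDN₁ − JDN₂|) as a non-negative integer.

263

First date → JDN 2399753; second date → JDN 2400016.
The interval is |2399753 − 2400016| = 263 days.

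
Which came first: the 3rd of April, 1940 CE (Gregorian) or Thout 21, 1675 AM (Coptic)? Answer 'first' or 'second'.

first

The two dates have Julian Day Numbers 2429723 and 2436478 respectively.
Since 2429723 < 2436478, the first date comes first.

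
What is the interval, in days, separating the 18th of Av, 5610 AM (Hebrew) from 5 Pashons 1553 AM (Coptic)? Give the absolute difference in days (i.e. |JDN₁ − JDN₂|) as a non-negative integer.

First date → JDN 2396966; second date → JDN 2392142.
The interval is |2396966 − 2392142| = 4824 days.

4824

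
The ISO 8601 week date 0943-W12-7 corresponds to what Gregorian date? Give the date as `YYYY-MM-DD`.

0943-03-24

ISO week 1 of 943 is the week containing the first Thursday of 943.
Week 12, day 7 (Sunday) lands on 0943-03-24.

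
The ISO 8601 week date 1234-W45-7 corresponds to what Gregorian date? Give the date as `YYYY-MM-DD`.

1234-11-12

ISO week 1 of 1234 is the week containing the first Thursday of 1234.
Week 45, day 7 (Sunday) lands on 1234-11-12.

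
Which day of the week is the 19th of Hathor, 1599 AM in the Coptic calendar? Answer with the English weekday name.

Monday

This is JDN 2408777 (27 November 1882 Gregorian).
Since JDN mod 7 = 0 (0 = Monday), the day is Monday.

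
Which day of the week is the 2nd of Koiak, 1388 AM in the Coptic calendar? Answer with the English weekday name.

This is JDN 2331723 (9 December 1671 Gregorian).
Since JDN mod 7 = 2 (0 = Monday), the day is Wednesday.

Wednesday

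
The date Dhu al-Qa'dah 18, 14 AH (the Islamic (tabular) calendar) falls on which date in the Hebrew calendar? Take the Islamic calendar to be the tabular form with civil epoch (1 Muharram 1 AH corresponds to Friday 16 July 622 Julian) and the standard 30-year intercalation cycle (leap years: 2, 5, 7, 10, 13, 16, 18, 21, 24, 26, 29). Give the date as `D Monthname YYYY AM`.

18 Tevet 4396 AM

Julian Day Number of the source date = 1953359.
Converting JDN 1953359 to the Hebrew calendar gives 18 Tevet 4396 AM.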